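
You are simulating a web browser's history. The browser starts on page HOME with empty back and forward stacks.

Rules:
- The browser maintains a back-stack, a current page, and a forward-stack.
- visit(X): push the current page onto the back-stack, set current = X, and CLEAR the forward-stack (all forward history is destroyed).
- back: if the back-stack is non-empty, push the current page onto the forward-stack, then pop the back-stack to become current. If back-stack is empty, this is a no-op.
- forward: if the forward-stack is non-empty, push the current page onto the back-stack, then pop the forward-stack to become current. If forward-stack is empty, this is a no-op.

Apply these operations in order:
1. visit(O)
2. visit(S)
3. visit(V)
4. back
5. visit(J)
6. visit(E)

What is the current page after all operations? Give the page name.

After 1 (visit(O)): cur=O back=1 fwd=0
After 2 (visit(S)): cur=S back=2 fwd=0
After 3 (visit(V)): cur=V back=3 fwd=0
After 4 (back): cur=S back=2 fwd=1
After 5 (visit(J)): cur=J back=3 fwd=0
After 6 (visit(E)): cur=E back=4 fwd=0

Answer: E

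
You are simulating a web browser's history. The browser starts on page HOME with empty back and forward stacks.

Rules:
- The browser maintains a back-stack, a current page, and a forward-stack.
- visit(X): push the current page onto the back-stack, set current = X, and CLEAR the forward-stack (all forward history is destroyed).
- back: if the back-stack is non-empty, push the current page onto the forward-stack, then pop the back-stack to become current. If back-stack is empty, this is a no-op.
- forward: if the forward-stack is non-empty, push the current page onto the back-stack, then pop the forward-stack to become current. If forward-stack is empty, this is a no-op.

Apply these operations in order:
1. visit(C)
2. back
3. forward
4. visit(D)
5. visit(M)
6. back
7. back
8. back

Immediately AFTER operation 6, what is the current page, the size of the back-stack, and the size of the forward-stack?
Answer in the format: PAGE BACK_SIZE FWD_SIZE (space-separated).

After 1 (visit(C)): cur=C back=1 fwd=0
After 2 (back): cur=HOME back=0 fwd=1
After 3 (forward): cur=C back=1 fwd=0
After 4 (visit(D)): cur=D back=2 fwd=0
After 5 (visit(M)): cur=M back=3 fwd=0
After 6 (back): cur=D back=2 fwd=1

D 2 1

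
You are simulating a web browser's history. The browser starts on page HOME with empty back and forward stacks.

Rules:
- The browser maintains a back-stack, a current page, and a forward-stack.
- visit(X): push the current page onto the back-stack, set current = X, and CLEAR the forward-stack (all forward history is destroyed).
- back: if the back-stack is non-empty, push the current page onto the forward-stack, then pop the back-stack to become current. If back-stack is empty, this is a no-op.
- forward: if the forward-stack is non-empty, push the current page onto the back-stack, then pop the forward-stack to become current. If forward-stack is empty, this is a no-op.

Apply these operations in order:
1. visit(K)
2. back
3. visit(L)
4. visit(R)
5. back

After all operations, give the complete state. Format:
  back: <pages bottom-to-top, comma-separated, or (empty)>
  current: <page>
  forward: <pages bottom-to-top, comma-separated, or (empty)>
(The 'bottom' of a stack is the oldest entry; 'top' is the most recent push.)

After 1 (visit(K)): cur=K back=1 fwd=0
After 2 (back): cur=HOME back=0 fwd=1
After 3 (visit(L)): cur=L back=1 fwd=0
After 4 (visit(R)): cur=R back=2 fwd=0
After 5 (back): cur=L back=1 fwd=1

Answer: back: HOME
current: L
forward: R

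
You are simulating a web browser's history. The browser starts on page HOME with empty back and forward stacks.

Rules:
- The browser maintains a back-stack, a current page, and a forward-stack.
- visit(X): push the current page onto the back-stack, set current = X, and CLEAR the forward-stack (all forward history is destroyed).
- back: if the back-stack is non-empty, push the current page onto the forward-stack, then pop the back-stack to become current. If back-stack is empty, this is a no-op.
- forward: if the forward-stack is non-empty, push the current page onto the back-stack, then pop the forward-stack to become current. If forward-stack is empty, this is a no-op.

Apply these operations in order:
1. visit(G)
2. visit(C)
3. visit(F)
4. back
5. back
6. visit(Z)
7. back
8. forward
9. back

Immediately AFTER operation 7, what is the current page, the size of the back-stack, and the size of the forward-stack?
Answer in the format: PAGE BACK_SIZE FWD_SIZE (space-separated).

After 1 (visit(G)): cur=G back=1 fwd=0
After 2 (visit(C)): cur=C back=2 fwd=0
After 3 (visit(F)): cur=F back=3 fwd=0
After 4 (back): cur=C back=2 fwd=1
After 5 (back): cur=G back=1 fwd=2
After 6 (visit(Z)): cur=Z back=2 fwd=0
After 7 (back): cur=G back=1 fwd=1

G 1 1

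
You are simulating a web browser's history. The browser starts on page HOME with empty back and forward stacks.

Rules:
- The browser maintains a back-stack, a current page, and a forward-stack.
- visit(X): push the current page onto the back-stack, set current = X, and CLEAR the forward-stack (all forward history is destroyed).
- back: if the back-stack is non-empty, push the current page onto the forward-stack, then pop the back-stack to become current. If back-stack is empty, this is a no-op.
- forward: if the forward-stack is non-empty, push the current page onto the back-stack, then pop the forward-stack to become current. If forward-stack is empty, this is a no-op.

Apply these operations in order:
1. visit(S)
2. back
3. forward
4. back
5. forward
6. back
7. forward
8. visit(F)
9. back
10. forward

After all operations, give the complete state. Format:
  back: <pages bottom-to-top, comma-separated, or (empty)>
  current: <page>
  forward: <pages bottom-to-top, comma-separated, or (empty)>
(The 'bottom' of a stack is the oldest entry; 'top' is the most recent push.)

Answer: back: HOME,S
current: F
forward: (empty)

Derivation:
After 1 (visit(S)): cur=S back=1 fwd=0
After 2 (back): cur=HOME back=0 fwd=1
After 3 (forward): cur=S back=1 fwd=0
After 4 (back): cur=HOME back=0 fwd=1
After 5 (forward): cur=S back=1 fwd=0
After 6 (back): cur=HOME back=0 fwd=1
After 7 (forward): cur=S back=1 fwd=0
After 8 (visit(F)): cur=F back=2 fwd=0
After 9 (back): cur=S back=1 fwd=1
After 10 (forward): cur=F back=2 fwd=0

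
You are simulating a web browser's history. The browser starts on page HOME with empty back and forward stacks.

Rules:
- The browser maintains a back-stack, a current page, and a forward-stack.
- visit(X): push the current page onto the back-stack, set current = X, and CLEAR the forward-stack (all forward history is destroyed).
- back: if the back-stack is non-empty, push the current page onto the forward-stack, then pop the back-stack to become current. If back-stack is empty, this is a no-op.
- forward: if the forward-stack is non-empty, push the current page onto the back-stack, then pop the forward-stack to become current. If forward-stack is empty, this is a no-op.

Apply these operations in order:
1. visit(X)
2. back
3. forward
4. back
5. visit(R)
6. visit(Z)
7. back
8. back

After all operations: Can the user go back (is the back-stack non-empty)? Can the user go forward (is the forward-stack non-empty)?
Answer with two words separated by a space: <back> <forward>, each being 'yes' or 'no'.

Answer: no yes

Derivation:
After 1 (visit(X)): cur=X back=1 fwd=0
After 2 (back): cur=HOME back=0 fwd=1
After 3 (forward): cur=X back=1 fwd=0
After 4 (back): cur=HOME back=0 fwd=1
After 5 (visit(R)): cur=R back=1 fwd=0
After 6 (visit(Z)): cur=Z back=2 fwd=0
After 7 (back): cur=R back=1 fwd=1
After 8 (back): cur=HOME back=0 fwd=2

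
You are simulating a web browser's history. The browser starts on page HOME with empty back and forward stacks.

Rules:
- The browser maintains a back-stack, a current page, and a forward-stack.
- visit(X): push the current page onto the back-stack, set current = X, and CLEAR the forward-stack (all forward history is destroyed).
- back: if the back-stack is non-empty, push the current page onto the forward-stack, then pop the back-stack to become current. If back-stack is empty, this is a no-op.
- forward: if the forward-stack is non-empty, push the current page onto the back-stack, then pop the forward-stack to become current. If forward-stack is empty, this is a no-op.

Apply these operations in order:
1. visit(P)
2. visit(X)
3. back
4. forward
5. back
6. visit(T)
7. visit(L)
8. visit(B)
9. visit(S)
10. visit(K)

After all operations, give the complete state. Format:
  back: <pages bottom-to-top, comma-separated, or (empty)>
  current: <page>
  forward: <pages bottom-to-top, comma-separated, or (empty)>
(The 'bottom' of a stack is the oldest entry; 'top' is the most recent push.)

Answer: back: HOME,P,T,L,B,S
current: K
forward: (empty)

Derivation:
After 1 (visit(P)): cur=P back=1 fwd=0
After 2 (visit(X)): cur=X back=2 fwd=0
After 3 (back): cur=P back=1 fwd=1
After 4 (forward): cur=X back=2 fwd=0
After 5 (back): cur=P back=1 fwd=1
After 6 (visit(T)): cur=T back=2 fwd=0
After 7 (visit(L)): cur=L back=3 fwd=0
After 8 (visit(B)): cur=B back=4 fwd=0
After 9 (visit(S)): cur=S back=5 fwd=0
After 10 (visit(K)): cur=K back=6 fwd=0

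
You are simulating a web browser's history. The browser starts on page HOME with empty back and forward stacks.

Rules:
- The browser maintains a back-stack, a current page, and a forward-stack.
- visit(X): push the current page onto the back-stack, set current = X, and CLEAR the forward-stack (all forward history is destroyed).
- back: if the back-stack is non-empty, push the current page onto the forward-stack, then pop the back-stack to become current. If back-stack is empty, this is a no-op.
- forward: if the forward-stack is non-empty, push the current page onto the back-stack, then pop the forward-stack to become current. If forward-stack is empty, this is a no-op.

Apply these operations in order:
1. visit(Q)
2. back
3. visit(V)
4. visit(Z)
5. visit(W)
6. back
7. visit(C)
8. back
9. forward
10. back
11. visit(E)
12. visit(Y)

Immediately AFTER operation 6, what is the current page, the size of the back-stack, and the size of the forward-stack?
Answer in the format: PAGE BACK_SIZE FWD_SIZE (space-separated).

After 1 (visit(Q)): cur=Q back=1 fwd=0
After 2 (back): cur=HOME back=0 fwd=1
After 3 (visit(V)): cur=V back=1 fwd=0
After 4 (visit(Z)): cur=Z back=2 fwd=0
After 5 (visit(W)): cur=W back=3 fwd=0
After 6 (back): cur=Z back=2 fwd=1

Z 2 1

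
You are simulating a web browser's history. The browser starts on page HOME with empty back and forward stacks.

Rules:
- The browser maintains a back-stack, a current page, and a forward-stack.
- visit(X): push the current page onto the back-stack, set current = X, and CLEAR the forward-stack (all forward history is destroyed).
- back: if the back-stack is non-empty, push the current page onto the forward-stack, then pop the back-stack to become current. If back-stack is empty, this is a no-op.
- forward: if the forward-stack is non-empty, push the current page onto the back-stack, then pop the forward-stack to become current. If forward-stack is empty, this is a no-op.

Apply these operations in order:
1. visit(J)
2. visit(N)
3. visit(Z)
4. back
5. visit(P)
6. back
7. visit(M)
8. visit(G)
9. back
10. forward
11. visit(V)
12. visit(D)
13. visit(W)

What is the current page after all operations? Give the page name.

After 1 (visit(J)): cur=J back=1 fwd=0
After 2 (visit(N)): cur=N back=2 fwd=0
After 3 (visit(Z)): cur=Z back=3 fwd=0
After 4 (back): cur=N back=2 fwd=1
After 5 (visit(P)): cur=P back=3 fwd=0
After 6 (back): cur=N back=2 fwd=1
After 7 (visit(M)): cur=M back=3 fwd=0
After 8 (visit(G)): cur=G back=4 fwd=0
After 9 (back): cur=M back=3 fwd=1
After 10 (forward): cur=G back=4 fwd=0
After 11 (visit(V)): cur=V back=5 fwd=0
After 12 (visit(D)): cur=D back=6 fwd=0
After 13 (visit(W)): cur=W back=7 fwd=0

Answer: W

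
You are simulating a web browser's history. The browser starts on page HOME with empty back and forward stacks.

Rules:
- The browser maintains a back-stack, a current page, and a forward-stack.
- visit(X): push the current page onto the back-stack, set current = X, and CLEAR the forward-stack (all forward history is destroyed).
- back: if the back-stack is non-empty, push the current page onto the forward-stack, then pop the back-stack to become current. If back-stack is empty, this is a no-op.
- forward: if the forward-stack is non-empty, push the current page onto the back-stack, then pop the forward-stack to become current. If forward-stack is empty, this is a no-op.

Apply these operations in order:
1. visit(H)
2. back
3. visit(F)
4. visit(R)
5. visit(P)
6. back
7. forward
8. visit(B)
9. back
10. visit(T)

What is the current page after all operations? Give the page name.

After 1 (visit(H)): cur=H back=1 fwd=0
After 2 (back): cur=HOME back=0 fwd=1
After 3 (visit(F)): cur=F back=1 fwd=0
After 4 (visit(R)): cur=R back=2 fwd=0
After 5 (visit(P)): cur=P back=3 fwd=0
After 6 (back): cur=R back=2 fwd=1
After 7 (forward): cur=P back=3 fwd=0
After 8 (visit(B)): cur=B back=4 fwd=0
After 9 (back): cur=P back=3 fwd=1
After 10 (visit(T)): cur=T back=4 fwd=0

Answer: T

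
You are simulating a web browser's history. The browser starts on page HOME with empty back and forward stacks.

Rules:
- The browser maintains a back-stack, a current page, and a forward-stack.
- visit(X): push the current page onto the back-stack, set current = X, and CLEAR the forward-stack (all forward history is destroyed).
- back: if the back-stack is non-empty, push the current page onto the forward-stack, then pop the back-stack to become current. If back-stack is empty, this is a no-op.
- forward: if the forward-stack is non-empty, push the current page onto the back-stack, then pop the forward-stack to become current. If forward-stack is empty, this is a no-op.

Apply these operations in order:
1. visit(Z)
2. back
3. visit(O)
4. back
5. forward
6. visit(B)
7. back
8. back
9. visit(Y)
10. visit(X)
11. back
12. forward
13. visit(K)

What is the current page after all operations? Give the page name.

After 1 (visit(Z)): cur=Z back=1 fwd=0
After 2 (back): cur=HOME back=0 fwd=1
After 3 (visit(O)): cur=O back=1 fwd=0
After 4 (back): cur=HOME back=0 fwd=1
After 5 (forward): cur=O back=1 fwd=0
After 6 (visit(B)): cur=B back=2 fwd=0
After 7 (back): cur=O back=1 fwd=1
After 8 (back): cur=HOME back=0 fwd=2
After 9 (visit(Y)): cur=Y back=1 fwd=0
After 10 (visit(X)): cur=X back=2 fwd=0
After 11 (back): cur=Y back=1 fwd=1
After 12 (forward): cur=X back=2 fwd=0
After 13 (visit(K)): cur=K back=3 fwd=0

Answer: K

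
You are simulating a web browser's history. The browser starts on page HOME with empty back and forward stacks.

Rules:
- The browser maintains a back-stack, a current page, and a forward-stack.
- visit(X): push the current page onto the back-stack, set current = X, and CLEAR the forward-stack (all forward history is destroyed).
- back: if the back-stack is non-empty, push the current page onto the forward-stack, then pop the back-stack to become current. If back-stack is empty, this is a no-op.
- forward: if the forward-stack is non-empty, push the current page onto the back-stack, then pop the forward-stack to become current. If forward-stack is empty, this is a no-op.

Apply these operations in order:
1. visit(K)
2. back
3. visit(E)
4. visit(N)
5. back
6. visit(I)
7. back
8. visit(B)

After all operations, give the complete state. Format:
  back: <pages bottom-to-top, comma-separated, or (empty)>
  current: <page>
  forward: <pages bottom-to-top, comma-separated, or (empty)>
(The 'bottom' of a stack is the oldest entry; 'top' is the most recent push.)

After 1 (visit(K)): cur=K back=1 fwd=0
After 2 (back): cur=HOME back=0 fwd=1
After 3 (visit(E)): cur=E back=1 fwd=0
After 4 (visit(N)): cur=N back=2 fwd=0
After 5 (back): cur=E back=1 fwd=1
After 6 (visit(I)): cur=I back=2 fwd=0
After 7 (back): cur=E back=1 fwd=1
After 8 (visit(B)): cur=B back=2 fwd=0

Answer: back: HOME,E
current: B
forward: (empty)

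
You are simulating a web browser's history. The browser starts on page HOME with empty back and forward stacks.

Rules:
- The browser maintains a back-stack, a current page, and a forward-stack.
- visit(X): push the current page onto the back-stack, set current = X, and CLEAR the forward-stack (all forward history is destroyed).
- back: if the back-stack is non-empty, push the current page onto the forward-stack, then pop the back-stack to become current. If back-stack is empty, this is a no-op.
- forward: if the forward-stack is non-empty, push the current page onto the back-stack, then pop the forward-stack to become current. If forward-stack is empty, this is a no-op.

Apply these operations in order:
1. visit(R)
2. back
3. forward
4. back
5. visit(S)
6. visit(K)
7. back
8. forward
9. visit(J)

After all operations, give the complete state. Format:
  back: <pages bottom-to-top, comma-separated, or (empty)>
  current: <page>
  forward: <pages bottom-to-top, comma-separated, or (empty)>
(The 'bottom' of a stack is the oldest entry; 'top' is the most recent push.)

After 1 (visit(R)): cur=R back=1 fwd=0
After 2 (back): cur=HOME back=0 fwd=1
After 3 (forward): cur=R back=1 fwd=0
After 4 (back): cur=HOME back=0 fwd=1
After 5 (visit(S)): cur=S back=1 fwd=0
After 6 (visit(K)): cur=K back=2 fwd=0
After 7 (back): cur=S back=1 fwd=1
After 8 (forward): cur=K back=2 fwd=0
After 9 (visit(J)): cur=J back=3 fwd=0

Answer: back: HOME,S,K
current: J
forward: (empty)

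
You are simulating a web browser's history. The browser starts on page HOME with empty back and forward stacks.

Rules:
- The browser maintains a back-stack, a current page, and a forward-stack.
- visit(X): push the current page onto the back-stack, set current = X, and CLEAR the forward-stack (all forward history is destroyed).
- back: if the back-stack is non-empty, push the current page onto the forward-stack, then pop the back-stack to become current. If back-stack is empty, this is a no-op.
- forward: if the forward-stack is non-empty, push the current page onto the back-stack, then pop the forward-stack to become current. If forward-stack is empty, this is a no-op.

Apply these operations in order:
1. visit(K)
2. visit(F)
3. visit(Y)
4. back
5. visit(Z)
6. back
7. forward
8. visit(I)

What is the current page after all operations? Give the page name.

Answer: I

Derivation:
After 1 (visit(K)): cur=K back=1 fwd=0
After 2 (visit(F)): cur=F back=2 fwd=0
After 3 (visit(Y)): cur=Y back=3 fwd=0
After 4 (back): cur=F back=2 fwd=1
After 5 (visit(Z)): cur=Z back=3 fwd=0
After 6 (back): cur=F back=2 fwd=1
After 7 (forward): cur=Z back=3 fwd=0
After 8 (visit(I)): cur=I back=4 fwd=0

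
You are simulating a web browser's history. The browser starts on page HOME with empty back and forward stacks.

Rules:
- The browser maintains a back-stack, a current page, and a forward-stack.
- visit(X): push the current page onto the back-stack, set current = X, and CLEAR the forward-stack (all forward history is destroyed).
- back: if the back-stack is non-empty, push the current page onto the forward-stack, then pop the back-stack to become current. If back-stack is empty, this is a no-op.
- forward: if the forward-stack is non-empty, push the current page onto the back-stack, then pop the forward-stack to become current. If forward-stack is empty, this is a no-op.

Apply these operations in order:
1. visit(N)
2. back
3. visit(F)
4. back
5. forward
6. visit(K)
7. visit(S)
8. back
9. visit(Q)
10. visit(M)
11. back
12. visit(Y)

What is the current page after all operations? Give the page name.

After 1 (visit(N)): cur=N back=1 fwd=0
After 2 (back): cur=HOME back=0 fwd=1
After 3 (visit(F)): cur=F back=1 fwd=0
After 4 (back): cur=HOME back=0 fwd=1
After 5 (forward): cur=F back=1 fwd=0
After 6 (visit(K)): cur=K back=2 fwd=0
After 7 (visit(S)): cur=S back=3 fwd=0
After 8 (back): cur=K back=2 fwd=1
After 9 (visit(Q)): cur=Q back=3 fwd=0
After 10 (visit(M)): cur=M back=4 fwd=0
After 11 (back): cur=Q back=3 fwd=1
After 12 (visit(Y)): cur=Y back=4 fwd=0

Answer: Y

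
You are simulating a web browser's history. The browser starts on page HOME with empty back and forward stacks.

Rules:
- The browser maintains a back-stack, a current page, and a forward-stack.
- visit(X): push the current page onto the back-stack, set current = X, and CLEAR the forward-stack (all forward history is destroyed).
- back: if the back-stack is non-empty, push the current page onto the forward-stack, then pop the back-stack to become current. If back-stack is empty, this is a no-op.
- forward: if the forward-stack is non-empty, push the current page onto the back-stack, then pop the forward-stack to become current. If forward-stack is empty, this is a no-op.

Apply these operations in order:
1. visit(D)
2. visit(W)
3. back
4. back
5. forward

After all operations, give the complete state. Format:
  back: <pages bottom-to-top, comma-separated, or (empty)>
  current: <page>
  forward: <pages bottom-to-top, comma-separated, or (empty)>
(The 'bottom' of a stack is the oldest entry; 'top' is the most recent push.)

Answer: back: HOME
current: D
forward: W

Derivation:
After 1 (visit(D)): cur=D back=1 fwd=0
After 2 (visit(W)): cur=W back=2 fwd=0
After 3 (back): cur=D back=1 fwd=1
After 4 (back): cur=HOME back=0 fwd=2
After 5 (forward): cur=D back=1 fwd=1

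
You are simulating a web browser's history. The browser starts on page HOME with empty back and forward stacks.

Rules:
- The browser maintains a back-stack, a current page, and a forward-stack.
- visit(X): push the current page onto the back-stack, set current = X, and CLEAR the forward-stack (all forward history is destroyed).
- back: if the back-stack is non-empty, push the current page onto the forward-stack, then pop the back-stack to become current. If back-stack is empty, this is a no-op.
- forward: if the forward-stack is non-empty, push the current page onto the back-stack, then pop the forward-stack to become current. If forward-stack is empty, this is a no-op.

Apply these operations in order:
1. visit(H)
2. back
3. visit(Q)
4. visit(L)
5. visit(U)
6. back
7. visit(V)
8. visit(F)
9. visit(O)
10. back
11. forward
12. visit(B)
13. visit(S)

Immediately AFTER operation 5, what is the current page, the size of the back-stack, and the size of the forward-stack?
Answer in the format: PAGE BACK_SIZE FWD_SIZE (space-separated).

After 1 (visit(H)): cur=H back=1 fwd=0
After 2 (back): cur=HOME back=0 fwd=1
After 3 (visit(Q)): cur=Q back=1 fwd=0
After 4 (visit(L)): cur=L back=2 fwd=0
After 5 (visit(U)): cur=U back=3 fwd=0

U 3 0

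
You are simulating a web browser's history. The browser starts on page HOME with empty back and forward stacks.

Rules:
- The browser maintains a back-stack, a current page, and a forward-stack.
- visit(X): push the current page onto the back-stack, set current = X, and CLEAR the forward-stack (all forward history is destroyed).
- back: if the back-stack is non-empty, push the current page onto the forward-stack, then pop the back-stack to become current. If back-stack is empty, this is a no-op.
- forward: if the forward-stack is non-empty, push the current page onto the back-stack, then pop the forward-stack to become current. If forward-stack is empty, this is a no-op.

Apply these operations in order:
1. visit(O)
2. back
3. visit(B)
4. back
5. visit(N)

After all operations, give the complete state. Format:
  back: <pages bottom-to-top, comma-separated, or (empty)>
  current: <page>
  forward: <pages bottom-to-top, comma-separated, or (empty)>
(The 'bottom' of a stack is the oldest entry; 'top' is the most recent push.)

After 1 (visit(O)): cur=O back=1 fwd=0
After 2 (back): cur=HOME back=0 fwd=1
After 3 (visit(B)): cur=B back=1 fwd=0
After 4 (back): cur=HOME back=0 fwd=1
After 5 (visit(N)): cur=N back=1 fwd=0

Answer: back: HOME
current: N
forward: (empty)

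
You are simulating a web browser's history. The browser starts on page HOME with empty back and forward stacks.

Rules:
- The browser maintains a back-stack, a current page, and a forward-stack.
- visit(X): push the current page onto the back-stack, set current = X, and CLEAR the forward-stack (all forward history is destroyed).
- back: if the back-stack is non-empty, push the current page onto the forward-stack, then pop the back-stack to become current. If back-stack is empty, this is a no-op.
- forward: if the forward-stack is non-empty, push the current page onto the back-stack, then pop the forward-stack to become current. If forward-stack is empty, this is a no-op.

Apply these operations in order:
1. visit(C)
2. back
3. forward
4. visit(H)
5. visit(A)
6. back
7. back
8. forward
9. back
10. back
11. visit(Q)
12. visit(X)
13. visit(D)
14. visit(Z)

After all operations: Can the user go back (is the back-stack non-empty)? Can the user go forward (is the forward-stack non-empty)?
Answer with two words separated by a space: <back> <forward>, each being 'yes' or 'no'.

After 1 (visit(C)): cur=C back=1 fwd=0
After 2 (back): cur=HOME back=0 fwd=1
After 3 (forward): cur=C back=1 fwd=0
After 4 (visit(H)): cur=H back=2 fwd=0
After 5 (visit(A)): cur=A back=3 fwd=0
After 6 (back): cur=H back=2 fwd=1
After 7 (back): cur=C back=1 fwd=2
After 8 (forward): cur=H back=2 fwd=1
After 9 (back): cur=C back=1 fwd=2
After 10 (back): cur=HOME back=0 fwd=3
After 11 (visit(Q)): cur=Q back=1 fwd=0
After 12 (visit(X)): cur=X back=2 fwd=0
After 13 (visit(D)): cur=D back=3 fwd=0
After 14 (visit(Z)): cur=Z back=4 fwd=0

Answer: yes no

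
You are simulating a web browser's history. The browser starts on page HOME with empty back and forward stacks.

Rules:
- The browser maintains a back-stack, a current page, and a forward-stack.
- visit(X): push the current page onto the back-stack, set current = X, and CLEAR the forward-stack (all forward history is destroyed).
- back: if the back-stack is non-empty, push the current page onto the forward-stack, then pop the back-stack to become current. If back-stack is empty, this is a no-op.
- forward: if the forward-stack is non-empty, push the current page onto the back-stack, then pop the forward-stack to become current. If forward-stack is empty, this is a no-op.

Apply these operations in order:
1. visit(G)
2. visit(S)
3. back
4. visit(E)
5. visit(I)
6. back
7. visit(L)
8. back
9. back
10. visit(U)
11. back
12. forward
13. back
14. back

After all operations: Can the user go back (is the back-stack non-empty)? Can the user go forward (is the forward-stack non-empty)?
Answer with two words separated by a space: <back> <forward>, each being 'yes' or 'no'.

After 1 (visit(G)): cur=G back=1 fwd=0
After 2 (visit(S)): cur=S back=2 fwd=0
After 3 (back): cur=G back=1 fwd=1
After 4 (visit(E)): cur=E back=2 fwd=0
After 5 (visit(I)): cur=I back=3 fwd=0
After 6 (back): cur=E back=2 fwd=1
After 7 (visit(L)): cur=L back=3 fwd=0
After 8 (back): cur=E back=2 fwd=1
After 9 (back): cur=G back=1 fwd=2
After 10 (visit(U)): cur=U back=2 fwd=0
After 11 (back): cur=G back=1 fwd=1
After 12 (forward): cur=U back=2 fwd=0
After 13 (back): cur=G back=1 fwd=1
After 14 (back): cur=HOME back=0 fwd=2

Answer: no yes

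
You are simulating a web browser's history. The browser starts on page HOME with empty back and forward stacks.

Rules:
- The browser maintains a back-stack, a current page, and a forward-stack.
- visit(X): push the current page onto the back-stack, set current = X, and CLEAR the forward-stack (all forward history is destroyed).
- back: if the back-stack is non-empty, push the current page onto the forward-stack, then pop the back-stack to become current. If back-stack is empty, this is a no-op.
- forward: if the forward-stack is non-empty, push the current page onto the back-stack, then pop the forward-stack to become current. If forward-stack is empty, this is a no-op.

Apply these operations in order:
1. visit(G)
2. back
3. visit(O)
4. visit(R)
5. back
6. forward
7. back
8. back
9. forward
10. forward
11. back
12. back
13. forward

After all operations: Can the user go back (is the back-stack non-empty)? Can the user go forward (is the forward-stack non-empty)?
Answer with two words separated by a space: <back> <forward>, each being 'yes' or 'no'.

Answer: yes yes

Derivation:
After 1 (visit(G)): cur=G back=1 fwd=0
After 2 (back): cur=HOME back=0 fwd=1
After 3 (visit(O)): cur=O back=1 fwd=0
After 4 (visit(R)): cur=R back=2 fwd=0
After 5 (back): cur=O back=1 fwd=1
After 6 (forward): cur=R back=2 fwd=0
After 7 (back): cur=O back=1 fwd=1
After 8 (back): cur=HOME back=0 fwd=2
After 9 (forward): cur=O back=1 fwd=1
After 10 (forward): cur=R back=2 fwd=0
After 11 (back): cur=O back=1 fwd=1
After 12 (back): cur=HOME back=0 fwd=2
After 13 (forward): cur=O back=1 fwd=1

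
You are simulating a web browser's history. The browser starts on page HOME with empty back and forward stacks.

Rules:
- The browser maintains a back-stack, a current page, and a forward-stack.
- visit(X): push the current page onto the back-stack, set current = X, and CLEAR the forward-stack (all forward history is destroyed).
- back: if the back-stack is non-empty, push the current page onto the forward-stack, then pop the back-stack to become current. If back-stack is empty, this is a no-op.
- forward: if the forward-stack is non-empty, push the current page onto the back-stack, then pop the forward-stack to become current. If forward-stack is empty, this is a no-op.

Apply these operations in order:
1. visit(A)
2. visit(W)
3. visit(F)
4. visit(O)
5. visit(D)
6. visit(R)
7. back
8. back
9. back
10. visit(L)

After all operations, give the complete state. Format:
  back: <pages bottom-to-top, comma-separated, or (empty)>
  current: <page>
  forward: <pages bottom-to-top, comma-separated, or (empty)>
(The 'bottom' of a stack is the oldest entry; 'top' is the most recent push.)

Answer: back: HOME,A,W,F
current: L
forward: (empty)

Derivation:
After 1 (visit(A)): cur=A back=1 fwd=0
After 2 (visit(W)): cur=W back=2 fwd=0
After 3 (visit(F)): cur=F back=3 fwd=0
After 4 (visit(O)): cur=O back=4 fwd=0
After 5 (visit(D)): cur=D back=5 fwd=0
After 6 (visit(R)): cur=R back=6 fwd=0
After 7 (back): cur=D back=5 fwd=1
After 8 (back): cur=O back=4 fwd=2
After 9 (back): cur=F back=3 fwd=3
After 10 (visit(L)): cur=L back=4 fwd=0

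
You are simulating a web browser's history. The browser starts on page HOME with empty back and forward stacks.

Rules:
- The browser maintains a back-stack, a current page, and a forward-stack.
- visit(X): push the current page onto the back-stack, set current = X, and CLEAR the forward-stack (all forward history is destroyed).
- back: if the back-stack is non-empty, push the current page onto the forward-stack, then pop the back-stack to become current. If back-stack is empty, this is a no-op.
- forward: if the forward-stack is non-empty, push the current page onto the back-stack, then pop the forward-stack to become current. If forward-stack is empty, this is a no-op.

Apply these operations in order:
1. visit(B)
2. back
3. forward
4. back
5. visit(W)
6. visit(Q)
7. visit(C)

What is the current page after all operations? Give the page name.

Answer: C

Derivation:
After 1 (visit(B)): cur=B back=1 fwd=0
After 2 (back): cur=HOME back=0 fwd=1
After 3 (forward): cur=B back=1 fwd=0
After 4 (back): cur=HOME back=0 fwd=1
After 5 (visit(W)): cur=W back=1 fwd=0
After 6 (visit(Q)): cur=Q back=2 fwd=0
After 7 (visit(C)): cur=C back=3 fwd=0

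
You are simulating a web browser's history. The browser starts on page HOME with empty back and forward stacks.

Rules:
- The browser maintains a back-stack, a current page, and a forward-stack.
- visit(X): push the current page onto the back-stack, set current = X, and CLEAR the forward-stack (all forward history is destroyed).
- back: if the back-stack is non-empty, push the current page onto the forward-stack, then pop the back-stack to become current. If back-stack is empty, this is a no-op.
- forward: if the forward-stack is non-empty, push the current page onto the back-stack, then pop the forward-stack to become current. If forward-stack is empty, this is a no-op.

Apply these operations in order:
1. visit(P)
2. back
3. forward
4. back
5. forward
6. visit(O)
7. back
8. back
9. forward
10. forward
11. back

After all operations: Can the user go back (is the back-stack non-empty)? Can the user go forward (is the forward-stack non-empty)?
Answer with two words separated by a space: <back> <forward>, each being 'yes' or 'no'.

After 1 (visit(P)): cur=P back=1 fwd=0
After 2 (back): cur=HOME back=0 fwd=1
After 3 (forward): cur=P back=1 fwd=0
After 4 (back): cur=HOME back=0 fwd=1
After 5 (forward): cur=P back=1 fwd=0
After 6 (visit(O)): cur=O back=2 fwd=0
After 7 (back): cur=P back=1 fwd=1
After 8 (back): cur=HOME back=0 fwd=2
After 9 (forward): cur=P back=1 fwd=1
After 10 (forward): cur=O back=2 fwd=0
After 11 (back): cur=P back=1 fwd=1

Answer: yes yes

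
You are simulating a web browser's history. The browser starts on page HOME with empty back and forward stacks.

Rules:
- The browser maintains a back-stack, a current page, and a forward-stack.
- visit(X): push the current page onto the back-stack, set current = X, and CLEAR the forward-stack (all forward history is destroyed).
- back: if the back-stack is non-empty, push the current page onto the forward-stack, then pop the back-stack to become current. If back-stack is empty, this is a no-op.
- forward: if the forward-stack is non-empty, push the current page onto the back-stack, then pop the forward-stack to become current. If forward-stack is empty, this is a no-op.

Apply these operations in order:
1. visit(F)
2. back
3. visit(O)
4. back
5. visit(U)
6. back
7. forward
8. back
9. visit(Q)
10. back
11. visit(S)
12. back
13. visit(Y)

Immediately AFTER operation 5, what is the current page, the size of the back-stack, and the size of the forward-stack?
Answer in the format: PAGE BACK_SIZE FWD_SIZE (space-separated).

After 1 (visit(F)): cur=F back=1 fwd=0
After 2 (back): cur=HOME back=0 fwd=1
After 3 (visit(O)): cur=O back=1 fwd=0
After 4 (back): cur=HOME back=0 fwd=1
After 5 (visit(U)): cur=U back=1 fwd=0

U 1 0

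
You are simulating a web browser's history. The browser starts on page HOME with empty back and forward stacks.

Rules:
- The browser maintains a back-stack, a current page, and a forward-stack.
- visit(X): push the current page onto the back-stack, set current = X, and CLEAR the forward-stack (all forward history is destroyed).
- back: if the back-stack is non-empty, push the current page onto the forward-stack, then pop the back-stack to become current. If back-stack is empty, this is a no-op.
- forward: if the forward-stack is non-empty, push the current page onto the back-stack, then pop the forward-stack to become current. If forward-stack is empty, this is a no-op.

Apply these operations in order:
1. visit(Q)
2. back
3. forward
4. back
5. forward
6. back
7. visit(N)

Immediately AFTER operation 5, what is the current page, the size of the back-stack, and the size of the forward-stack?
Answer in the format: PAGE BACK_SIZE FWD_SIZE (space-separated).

After 1 (visit(Q)): cur=Q back=1 fwd=0
After 2 (back): cur=HOME back=0 fwd=1
After 3 (forward): cur=Q back=1 fwd=0
After 4 (back): cur=HOME back=0 fwd=1
After 5 (forward): cur=Q back=1 fwd=0

Q 1 0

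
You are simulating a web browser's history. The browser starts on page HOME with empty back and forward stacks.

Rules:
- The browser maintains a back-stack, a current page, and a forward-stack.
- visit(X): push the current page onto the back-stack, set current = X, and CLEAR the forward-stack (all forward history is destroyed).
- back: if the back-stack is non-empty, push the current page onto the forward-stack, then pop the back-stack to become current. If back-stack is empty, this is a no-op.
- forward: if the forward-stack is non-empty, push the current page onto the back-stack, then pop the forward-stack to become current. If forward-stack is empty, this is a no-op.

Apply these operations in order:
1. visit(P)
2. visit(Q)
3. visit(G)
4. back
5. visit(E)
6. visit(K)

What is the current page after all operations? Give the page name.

After 1 (visit(P)): cur=P back=1 fwd=0
After 2 (visit(Q)): cur=Q back=2 fwd=0
After 3 (visit(G)): cur=G back=3 fwd=0
After 4 (back): cur=Q back=2 fwd=1
After 5 (visit(E)): cur=E back=3 fwd=0
After 6 (visit(K)): cur=K back=4 fwd=0

Answer: K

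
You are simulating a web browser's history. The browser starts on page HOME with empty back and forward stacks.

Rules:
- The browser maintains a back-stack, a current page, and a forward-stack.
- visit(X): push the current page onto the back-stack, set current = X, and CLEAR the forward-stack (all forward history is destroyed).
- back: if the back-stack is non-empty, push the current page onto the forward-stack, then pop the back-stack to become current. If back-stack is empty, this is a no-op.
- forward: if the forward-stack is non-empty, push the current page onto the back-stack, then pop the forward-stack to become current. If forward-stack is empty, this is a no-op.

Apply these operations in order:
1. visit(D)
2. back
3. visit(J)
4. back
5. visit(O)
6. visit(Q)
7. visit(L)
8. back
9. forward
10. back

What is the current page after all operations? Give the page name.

After 1 (visit(D)): cur=D back=1 fwd=0
After 2 (back): cur=HOME back=0 fwd=1
After 3 (visit(J)): cur=J back=1 fwd=0
After 4 (back): cur=HOME back=0 fwd=1
After 5 (visit(O)): cur=O back=1 fwd=0
After 6 (visit(Q)): cur=Q back=2 fwd=0
After 7 (visit(L)): cur=L back=3 fwd=0
After 8 (back): cur=Q back=2 fwd=1
After 9 (forward): cur=L back=3 fwd=0
After 10 (back): cur=Q back=2 fwd=1

Answer: Q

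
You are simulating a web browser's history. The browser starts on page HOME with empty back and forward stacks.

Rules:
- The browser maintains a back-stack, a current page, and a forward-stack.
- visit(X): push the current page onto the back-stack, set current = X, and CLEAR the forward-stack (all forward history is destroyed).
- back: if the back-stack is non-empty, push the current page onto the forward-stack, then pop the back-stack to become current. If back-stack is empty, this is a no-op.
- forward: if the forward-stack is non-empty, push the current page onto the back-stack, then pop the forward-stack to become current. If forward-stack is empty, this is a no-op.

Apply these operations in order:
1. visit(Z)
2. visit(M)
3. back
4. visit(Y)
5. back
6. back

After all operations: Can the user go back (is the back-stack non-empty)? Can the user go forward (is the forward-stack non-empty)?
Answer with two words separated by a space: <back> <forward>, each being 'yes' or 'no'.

After 1 (visit(Z)): cur=Z back=1 fwd=0
After 2 (visit(M)): cur=M back=2 fwd=0
After 3 (back): cur=Z back=1 fwd=1
After 4 (visit(Y)): cur=Y back=2 fwd=0
After 5 (back): cur=Z back=1 fwd=1
After 6 (back): cur=HOME back=0 fwd=2

Answer: no yes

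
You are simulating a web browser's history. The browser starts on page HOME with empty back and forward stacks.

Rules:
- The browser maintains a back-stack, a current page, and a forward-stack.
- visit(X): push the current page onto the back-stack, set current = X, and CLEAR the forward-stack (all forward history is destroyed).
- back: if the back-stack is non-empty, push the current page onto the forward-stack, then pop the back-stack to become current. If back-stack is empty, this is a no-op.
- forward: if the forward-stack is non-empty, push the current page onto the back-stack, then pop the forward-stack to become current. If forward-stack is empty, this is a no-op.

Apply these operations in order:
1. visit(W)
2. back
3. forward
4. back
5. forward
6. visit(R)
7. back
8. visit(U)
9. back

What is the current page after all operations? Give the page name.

Answer: W

Derivation:
After 1 (visit(W)): cur=W back=1 fwd=0
After 2 (back): cur=HOME back=0 fwd=1
After 3 (forward): cur=W back=1 fwd=0
After 4 (back): cur=HOME back=0 fwd=1
After 5 (forward): cur=W back=1 fwd=0
After 6 (visit(R)): cur=R back=2 fwd=0
After 7 (back): cur=W back=1 fwd=1
After 8 (visit(U)): cur=U back=2 fwd=0
After 9 (back): cur=W back=1 fwd=1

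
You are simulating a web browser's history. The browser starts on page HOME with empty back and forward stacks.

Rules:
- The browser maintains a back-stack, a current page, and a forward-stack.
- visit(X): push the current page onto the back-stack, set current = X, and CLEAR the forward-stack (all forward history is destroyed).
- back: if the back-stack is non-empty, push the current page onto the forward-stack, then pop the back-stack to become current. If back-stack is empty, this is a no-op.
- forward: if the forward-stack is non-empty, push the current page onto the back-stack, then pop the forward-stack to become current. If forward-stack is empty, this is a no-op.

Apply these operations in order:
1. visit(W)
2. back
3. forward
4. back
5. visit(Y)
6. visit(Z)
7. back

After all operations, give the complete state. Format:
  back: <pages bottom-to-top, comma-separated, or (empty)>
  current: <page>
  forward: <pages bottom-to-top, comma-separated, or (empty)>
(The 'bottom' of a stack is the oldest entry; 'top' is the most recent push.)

Answer: back: HOME
current: Y
forward: Z

Derivation:
After 1 (visit(W)): cur=W back=1 fwd=0
After 2 (back): cur=HOME back=0 fwd=1
After 3 (forward): cur=W back=1 fwd=0
After 4 (back): cur=HOME back=0 fwd=1
After 5 (visit(Y)): cur=Y back=1 fwd=0
After 6 (visit(Z)): cur=Z back=2 fwd=0
After 7 (back): cur=Y back=1 fwd=1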